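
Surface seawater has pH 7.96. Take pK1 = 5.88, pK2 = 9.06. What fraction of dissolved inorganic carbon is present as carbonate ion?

α₂ = 0.0730

α₂ = 1 / (1 + [H⁺]/K2 + [H⁺]²/(K1K2)) = 1 / (1 + 10^+1.10 + 10^-0.98)
   = 1 / (1 + 12.589 + 0.10471) = 1/13.694 = 0.07302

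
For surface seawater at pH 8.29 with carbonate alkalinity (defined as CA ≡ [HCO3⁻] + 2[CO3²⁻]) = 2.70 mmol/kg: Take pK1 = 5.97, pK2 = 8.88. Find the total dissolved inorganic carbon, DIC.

CA = [HCO3⁻] + 2[CO3²⁻] = (α₁ + 2α₂)·DIC
At pH 8.29: [H⁺]/K1 = 10^-2.32 = 0.0047863, K2/[H⁺] = 10^-0.59 = 0.25704
α₁ = 1/(1 + 0.0047863 + 0.25704) = 1/1.2618 = 0.7925; α₂ = α₁·K2/[H⁺] = 0.2037
α₁ + 2α₂ = 1.1999
DIC = CA / (α₁ + 2α₂) = 2.70 / 1.1999 = 2.25 mmol/kg

DIC = 2.25 mmol/kg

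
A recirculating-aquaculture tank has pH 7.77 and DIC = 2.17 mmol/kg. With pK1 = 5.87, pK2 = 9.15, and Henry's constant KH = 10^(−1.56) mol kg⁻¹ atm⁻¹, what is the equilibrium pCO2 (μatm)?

pCO2 = 941 μatm

α₀ = 1 / (1 + K1/[H⁺] + K1K2/[H⁺]²) = 1 / (1 + 10^+1.90 + 10^+0.52)
   = 1 / (1 + 79.433 + 3.3113) = 1/83.744 = 0.01194
[CO2*] = α₀ × DIC = 0.01194 × 2.17 = 0.02591 mmol/kg
pCO2 = [CO2*]/KH = 2.591×10^-5 / 2.754×10^-2 = 941 μatm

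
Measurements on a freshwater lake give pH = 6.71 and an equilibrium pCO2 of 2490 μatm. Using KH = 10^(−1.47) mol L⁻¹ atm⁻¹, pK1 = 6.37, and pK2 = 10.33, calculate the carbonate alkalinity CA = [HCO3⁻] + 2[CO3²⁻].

CA = 0.185 mmol/L

[CO2*] = KH · pCO2 = 10^(−1.47) × 2490×10^-6 = 8.437×10^-5 mol/L
α₀ = 1/(1 + K1/[H⁺] + K1K2/[H⁺]²) = 1/(1 + 10^+0.34 + 10^-3.28) = 0.3136
DIC = [CO2*]/α₀ = 8.437×10^-5 / 0.3136 = 0.2690 mmol/L
CA = (α₁ + 2α₂)·DIC = (0.6862 + 2×0.0001646) × 0.2690 = 0.185 mmol/L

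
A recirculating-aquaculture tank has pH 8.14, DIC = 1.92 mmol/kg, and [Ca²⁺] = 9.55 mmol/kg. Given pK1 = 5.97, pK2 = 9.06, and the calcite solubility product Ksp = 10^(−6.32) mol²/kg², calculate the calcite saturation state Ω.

α₂ = 1 / (1 + [H⁺]/K2 + [H⁺]²/(K1K2)) = 1 / (1 + 10^+0.92 + 10^-1.25)
   = 1 / (1 + 8.3176 + 0.056234) = 1/9.3739 = 0.1067
[CO3²⁻] = α₂ × DIC = 0.1067 × 1.92 = 0.2048 mmol/kg
Ksp = 10^(−6.32) = 4.786×10^-7
Ω = [Ca²⁺][CO3²⁻]/Ksp = (9.55×10^-3)(2.048×10^-4) / 4.786×10^-7 = 4.09

Ω = 4.09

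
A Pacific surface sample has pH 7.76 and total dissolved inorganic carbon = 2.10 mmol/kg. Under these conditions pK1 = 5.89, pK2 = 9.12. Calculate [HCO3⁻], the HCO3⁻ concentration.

[HCO3⁻] = 1.99 mmol/kg

α₁ = 1 / (1 + [H⁺]/K1 + K2/[H⁺]) = 1 / (1 + 10^-1.87 + 10^-1.36)
   = 1 / (1 + 0.013490 + 0.043652) = 1/1.0571 = 0.9459
[HCO3⁻] = α₁ × DIC = 0.9459 × 2.10 = 1.99 mmol/kg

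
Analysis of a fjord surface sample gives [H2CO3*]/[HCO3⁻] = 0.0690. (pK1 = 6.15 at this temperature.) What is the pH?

From K1 = [H⁺][HCO3⁻]/[H2CO3*]:  pH = pK1 − log₁₀([H2CO3*]/[HCO3⁻])
log₁₀(0.0690) = -1.161
pH = 6.15 − (-1.161) = 7.31

pH = 7.31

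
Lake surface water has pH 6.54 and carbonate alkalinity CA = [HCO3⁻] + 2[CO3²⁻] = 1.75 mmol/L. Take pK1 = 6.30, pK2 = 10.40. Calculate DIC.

CA = [HCO3⁻] + 2[CO3²⁻] = (α₁ + 2α₂)·DIC
At pH 6.54: [H⁺]/K1 = 10^-0.24 = 0.57544, K2/[H⁺] = 10^-3.86 = 0.00013804
α₁ = 1/(1 + 0.57544 + 0.00013804) = 1/1.5756 = 0.6347; α₂ = α₁·K2/[H⁺] = 8.761×10^-5
α₁ + 2α₂ = 0.6349
DIC = CA / (α₁ + 2α₂) = 1.75 / 0.6349 = 2.76 mmol/L

DIC = 2.76 mmol/L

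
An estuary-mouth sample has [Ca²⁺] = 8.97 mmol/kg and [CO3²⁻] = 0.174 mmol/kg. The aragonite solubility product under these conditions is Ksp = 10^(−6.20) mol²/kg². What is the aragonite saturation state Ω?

Ksp = 10^(−6.20) = 6.310×10^-7
Ω = [Ca²⁺][CO3²⁻]/Ksp = (8.97×10^-3)(0.174×10^-3) / 6.310×10^-7 = 2.47

Ω = 2.47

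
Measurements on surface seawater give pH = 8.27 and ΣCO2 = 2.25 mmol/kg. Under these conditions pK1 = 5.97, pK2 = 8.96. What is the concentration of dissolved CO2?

[CO2*] = 9.33 μmol/kg

α₀ = 1 / (1 + K1/[H⁺] + K1K2/[H⁺]²) = 1 / (1 + 10^+2.30 + 10^+1.61)
   = 1 / (1 + 199.53 + 40.738) = 1/241.26 = 0.004145
[CO2*] = α₀ × DIC = 0.004145 × 2.25 = 0.00933 mmol/kg = 9.33 μmol/kg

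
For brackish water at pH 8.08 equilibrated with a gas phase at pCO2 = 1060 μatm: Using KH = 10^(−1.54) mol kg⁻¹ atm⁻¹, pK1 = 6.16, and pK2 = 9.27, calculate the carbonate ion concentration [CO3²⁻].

[CO3²⁻] = 0.164 mmol/kg

[CO2*] = KH · pCO2 = 10^(−1.54) × 1060×10^-6 = 3.057×10^-5 mol/kg
α₀ = 1/(1 + K1/[H⁺] + K1K2/[H⁺]²) = 1/(1 + 10^+1.92 + 10^+0.73) = 0.01117
DIC = [CO2*]/α₀ = 3.057×10^-5 / 0.01117 = 2.738 mmol/kg
[CO3²⁻] = α₂·DIC; α₂ = 0.05997, so [CO3²⁻] = 0.05997 × 2.738 = 0.164 mmol/kg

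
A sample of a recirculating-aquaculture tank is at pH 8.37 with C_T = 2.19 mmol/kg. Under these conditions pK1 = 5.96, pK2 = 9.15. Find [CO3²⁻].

[CO3²⁻] = 0.311 mmol/kg

α₂ = 1 / (1 + [H⁺]/K2 + [H⁺]²/(K1K2)) = 1 / (1 + 10^+0.78 + 10^-1.63)
   = 1 / (1 + 6.0256 + 0.023442) = 1/7.0490 = 0.1419
[CO3²⁻] = α₂ × DIC = 0.1419 × 2.19 = 0.311 mmol/kg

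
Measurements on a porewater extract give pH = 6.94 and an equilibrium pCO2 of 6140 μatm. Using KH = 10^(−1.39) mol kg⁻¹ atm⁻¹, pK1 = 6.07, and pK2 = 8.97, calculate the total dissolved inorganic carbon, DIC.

DIC = 2.12 mmol/kg

[CO2*] = KH · pCO2 = 10^(−1.39) × 6140×10^-6 = 2.501×10^-4 mol/kg
α₀ = 1/(1 + K1/[H⁺] + K1K2/[H⁺]²) = 1/(1 + 10^+0.87 + 10^-1.16) = 0.1179
DIC = [CO2*]/α₀ = 2.501×10^-4 / 0.1179 = 2.12 mmol/kg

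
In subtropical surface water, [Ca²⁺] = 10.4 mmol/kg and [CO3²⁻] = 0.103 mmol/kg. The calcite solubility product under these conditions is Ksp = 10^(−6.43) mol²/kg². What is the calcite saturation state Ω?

Ω = 2.88

Ksp = 10^(−6.43) = 3.715×10^-7
Ω = [Ca²⁺][CO3²⁻]/Ksp = (10.4×10^-3)(0.103×10^-3) / 3.715×10^-7 = 2.88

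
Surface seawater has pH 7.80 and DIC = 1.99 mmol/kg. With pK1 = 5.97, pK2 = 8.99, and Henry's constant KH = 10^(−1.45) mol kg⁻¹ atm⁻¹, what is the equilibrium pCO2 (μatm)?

pCO2 = 769 μatm

α₀ = 1 / (1 + K1/[H⁺] + K1K2/[H⁺]²) = 1 / (1 + 10^+1.83 + 10^+0.64)
   = 1 / (1 + 67.608 + 4.3652) = 1/72.973 = 0.01370
[CO2*] = α₀ × DIC = 0.01370 × 1.99 = 0.02727 mmol/kg
pCO2 = [CO2*]/KH = 2.727×10^-5 / 3.548×10^-2 = 769 μatm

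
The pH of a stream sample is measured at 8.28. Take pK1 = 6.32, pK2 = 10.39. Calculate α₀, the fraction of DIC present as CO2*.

α₀ = 1 / (1 + K1/[H⁺] + K1K2/[H⁺]²) = 1 / (1 + 10^+1.96 + 10^-0.15)
   = 1 / (1 + 91.201 + 0.70795) = 1/92.909 = 0.01076

α₀ = 0.0108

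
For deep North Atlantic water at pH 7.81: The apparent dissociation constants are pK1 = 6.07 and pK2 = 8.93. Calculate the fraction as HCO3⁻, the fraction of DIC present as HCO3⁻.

α₁ = 1 / (1 + [H⁺]/K1 + K2/[H⁺]) = 1 / (1 + 10^-1.74 + 10^-1.12)
   = 1 / (1 + 0.018197 + 0.075858) = 1/1.0941 = 0.9140

α₁ = 0.914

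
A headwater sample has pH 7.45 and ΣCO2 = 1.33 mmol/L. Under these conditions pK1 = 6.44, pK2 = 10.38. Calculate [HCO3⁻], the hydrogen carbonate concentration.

α₁ = 1 / (1 + [H⁺]/K1 + K2/[H⁺]) = 1 / (1 + 10^-1.01 + 10^-2.93)
   = 1 / (1 + 0.097724 + 0.0011749) = 1/1.0989 = 0.9100
[HCO3⁻] = α₁ × DIC = 0.9100 × 1.33 = 1.21 mmol/L

[HCO3⁻] = 1.21 mmol/L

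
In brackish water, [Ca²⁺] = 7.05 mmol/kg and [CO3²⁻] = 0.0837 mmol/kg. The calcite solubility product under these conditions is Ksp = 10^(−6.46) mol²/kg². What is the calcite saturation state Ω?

Ksp = 10^(−6.46) = 3.467×10^-7
Ω = [Ca²⁺][CO3²⁻]/Ksp = (7.05×10^-3)(0.0837×10^-3) / 3.467×10^-7 = 1.70

Ω = 1.70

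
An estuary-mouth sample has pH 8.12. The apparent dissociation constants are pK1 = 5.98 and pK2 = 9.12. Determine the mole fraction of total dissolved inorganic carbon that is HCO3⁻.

α₁ = 0.903

α₁ = 1 / (1 + [H⁺]/K1 + K2/[H⁺]) = 1 / (1 + 10^-2.14 + 10^-1.00)
   = 1 / (1 + 0.0072444 + 0.10000) = 1/1.1072 = 0.9031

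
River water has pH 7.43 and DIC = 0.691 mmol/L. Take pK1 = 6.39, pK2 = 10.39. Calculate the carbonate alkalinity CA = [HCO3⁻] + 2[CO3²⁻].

CA = 0.634 mmol/L

CA = [HCO3⁻] + 2[CO3²⁻] = (α₁ + 2α₂)·DIC
At pH 7.43: [H⁺]/K1 = 10^-1.04 = 0.091201, K2/[H⁺] = 10^-2.96 = 0.0010965
α₁ = 1/(1 + 0.091201 + 0.0010965) = 1/1.0923 = 0.9155; α₂ = α₁·K2/[H⁺] = 0.001004
α₁ + 2α₂ = 0.9175
CA = 0.9175 × 0.691 = 0.634 mmol/L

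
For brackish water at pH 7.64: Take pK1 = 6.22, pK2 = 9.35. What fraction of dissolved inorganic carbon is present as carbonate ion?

α₂ = 0.0184

α₂ = 1 / (1 + [H⁺]/K2 + [H⁺]²/(K1K2)) = 1 / (1 + 10^+1.71 + 10^+0.29)
   = 1 / (1 + 51.286 + 1.9498) = 1/54.236 = 0.01844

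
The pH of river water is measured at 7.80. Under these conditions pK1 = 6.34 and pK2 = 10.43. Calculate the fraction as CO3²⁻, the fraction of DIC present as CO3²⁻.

α₂ = 0.00226

α₂ = 1 / (1 + [H⁺]/K2 + [H⁺]²/(K1K2)) = 1 / (1 + 10^+2.63 + 10^+1.17)
   = 1 / (1 + 426.58 + 14.791) = 1/442.37 = 0.002261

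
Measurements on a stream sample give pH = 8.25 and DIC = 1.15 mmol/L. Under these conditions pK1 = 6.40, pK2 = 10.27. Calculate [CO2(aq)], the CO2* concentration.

[CO2*] = 15.9 μmol/L

α₀ = 1 / (1 + K1/[H⁺] + K1K2/[H⁺]²) = 1 / (1 + 10^+1.85 + 10^-0.17)
   = 1 / (1 + 70.795 + 0.67608) = 1/72.471 = 0.01380
[CO2*] = α₀ × DIC = 0.01380 × 1.15 = 0.0159 mmol/L = 15.9 μmol/L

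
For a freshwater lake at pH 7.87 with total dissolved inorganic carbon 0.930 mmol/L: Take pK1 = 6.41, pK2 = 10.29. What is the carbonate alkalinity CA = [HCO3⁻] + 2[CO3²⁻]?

CA = [HCO3⁻] + 2[CO3²⁻] = (α₁ + 2α₂)·DIC
At pH 7.87: [H⁺]/K1 = 10^-1.46 = 0.034674, K2/[H⁺] = 10^-2.42 = 0.0038019
α₁ = 1/(1 + 0.034674 + 0.0038019) = 1/1.0385 = 0.9629; α₂ = α₁·K2/[H⁺] = 0.003661
α₁ + 2α₂ = 0.9703
CA = 0.9703 × 0.930 = 0.902 mmol/L

CA = 0.902 mmol/L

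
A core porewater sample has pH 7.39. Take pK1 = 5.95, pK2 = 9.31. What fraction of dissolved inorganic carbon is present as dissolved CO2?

α₀ = 0.0346

α₀ = 1 / (1 + K1/[H⁺] + K1K2/[H⁺]²) = 1 / (1 + 10^+1.44 + 10^-0.48)
   = 1 / (1 + 27.542 + 0.33113) = 1/28.873 = 0.03463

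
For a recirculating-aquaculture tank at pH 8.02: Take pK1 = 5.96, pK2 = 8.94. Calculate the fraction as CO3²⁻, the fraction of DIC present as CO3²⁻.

α₂ = 1 / (1 + [H⁺]/K2 + [H⁺]²/(K1K2)) = 1 / (1 + 10^+0.92 + 10^-1.14)
   = 1 / (1 + 8.3176 + 0.072444) = 1/9.3901 = 0.1065

α₂ = 0.106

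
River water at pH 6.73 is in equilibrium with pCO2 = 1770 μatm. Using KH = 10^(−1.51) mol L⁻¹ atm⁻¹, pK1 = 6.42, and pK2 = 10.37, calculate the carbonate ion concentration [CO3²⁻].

[CO3²⁻] = 0.0256 μmol/L

[CO2*] = KH · pCO2 = 10^(−1.51) × 1770×10^-6 = 5.470×10^-5 mol/L
α₀ = 1/(1 + K1/[H⁺] + K1K2/[H⁺]²) = 1/(1 + 10^+0.31 + 10^-3.33) = 0.3287
DIC = [CO2*]/α₀ = 5.470×10^-5 / 0.3287 = 0.1664 mmol/L
[CO3²⁻] = α₂·DIC; α₂ = 0.0001537, so [CO3²⁻] = 0.0001537 × 0.1664 = 2.56×10^-5 mmol/L = 0.0256 μmol/L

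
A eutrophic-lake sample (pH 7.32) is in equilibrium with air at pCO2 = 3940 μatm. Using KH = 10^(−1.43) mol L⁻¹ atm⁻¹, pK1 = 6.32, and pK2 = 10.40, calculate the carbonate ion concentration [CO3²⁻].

[CO3²⁻] = 1.22 μmol/L

[CO2*] = KH · pCO2 = 10^(−1.43) × 3940×10^-6 = 1.464×10^-4 mol/L
α₀ = 1/(1 + K1/[H⁺] + K1K2/[H⁺]²) = 1/(1 + 10^+1.00 + 10^-2.08) = 0.09084
DIC = [CO2*]/α₀ = 1.464×10^-4 / 0.09084 = 1.611 mmol/L
[CO3²⁻] = α₂·DIC; α₂ = 0.0007556, so [CO3²⁻] = 0.0007556 × 1.611 = 0.00122 mmol/L = 1.22 μmol/L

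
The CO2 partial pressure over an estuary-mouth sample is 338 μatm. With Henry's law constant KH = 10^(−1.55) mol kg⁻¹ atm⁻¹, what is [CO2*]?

[CO2*] = 9.53 μmol/kg

KH = 10^(−1.55) = 2.818×10^-2 mol kg⁻¹ atm⁻¹
[CO2*] = KH · pCO2 = 2.818×10^-2 × 338×10^-6 atm = 9.53×10^-6 mol/kg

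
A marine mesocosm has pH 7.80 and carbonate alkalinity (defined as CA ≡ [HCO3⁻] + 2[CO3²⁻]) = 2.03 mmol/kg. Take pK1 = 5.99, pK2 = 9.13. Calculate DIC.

DIC = 1.97 mmol/kg

CA = [HCO3⁻] + 2[CO3²⁻] = (α₁ + 2α₂)·DIC
At pH 7.80: [H⁺]/K1 = 10^-1.81 = 0.015488, K2/[H⁺] = 10^-1.33 = 0.046774
α₁ = 1/(1 + 0.015488 + 0.046774) = 1/1.0623 = 0.9414; α₂ = α₁·K2/[H⁺] = 0.04403
α₁ + 2α₂ = 1.0295
DIC = CA / (α₁ + 2α₂) = 2.03 / 1.0295 = 1.97 mmol/kg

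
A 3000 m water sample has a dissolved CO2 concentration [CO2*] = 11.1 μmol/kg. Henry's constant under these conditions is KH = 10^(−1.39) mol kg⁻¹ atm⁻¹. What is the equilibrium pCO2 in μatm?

KH = 10^(−1.39) = 4.074×10^-2 mol kg⁻¹ atm⁻¹
pCO2 = [CO2*]/KH = 11.1×10^-6 / 4.074×10^-2 = 2.72×10^-4 atm = 272 μatm

pCO2 = 272 μatm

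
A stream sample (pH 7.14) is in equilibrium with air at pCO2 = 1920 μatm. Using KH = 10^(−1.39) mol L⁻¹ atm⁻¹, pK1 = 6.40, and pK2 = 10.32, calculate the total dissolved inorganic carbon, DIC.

DIC = 0.508 mmol/L

[CO2*] = KH · pCO2 = 10^(−1.39) × 1920×10^-6 = 7.822×10^-5 mol/L
α₀ = 1/(1 + K1/[H⁺] + K1K2/[H⁺]²) = 1/(1 + 10^+0.74 + 10^-2.44) = 0.1539
DIC = [CO2*]/α₀ = 7.822×10^-5 / 0.1539 = 0.508 mmol/L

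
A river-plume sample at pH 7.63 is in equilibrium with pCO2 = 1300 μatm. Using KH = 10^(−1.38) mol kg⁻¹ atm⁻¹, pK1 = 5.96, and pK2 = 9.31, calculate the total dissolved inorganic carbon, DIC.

[CO2*] = KH · pCO2 = 10^(−1.38) × 1300×10^-6 = 5.419×10^-5 mol/kg
α₀ = 1/(1 + K1/[H⁺] + K1K2/[H⁺]²) = 1/(1 + 10^+1.67 + 10^-0.01) = 0.02051
DIC = [CO2*]/α₀ = 5.419×10^-5 / 0.02051 = 2.64 mmol/kg

DIC = 2.64 mmol/kg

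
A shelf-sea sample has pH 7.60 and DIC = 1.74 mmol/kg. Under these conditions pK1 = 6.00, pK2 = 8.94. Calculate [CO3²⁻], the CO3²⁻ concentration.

[CO3²⁻] = 0.0743 mmol/kg

α₂ = 1 / (1 + [H⁺]/K2 + [H⁺]²/(K1K2)) = 1 / (1 + 10^+1.34 + 10^-0.26)
   = 1 / (1 + 21.878 + 0.54954) = 1/23.427 = 0.04269
[CO3²⁻] = α₂ × DIC = 0.04269 × 1.74 = 0.0743 mmol/kg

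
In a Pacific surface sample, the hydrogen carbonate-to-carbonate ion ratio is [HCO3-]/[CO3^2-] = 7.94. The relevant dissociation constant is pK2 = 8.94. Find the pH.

pH = 8.04

From K2 = [H⁺][CO3^2-]/[HCO3-]:  pH = pK2 − log₁₀([HCO3-]/[CO3^2-])
log₁₀(7.94) = +0.900
pH = 8.94 − (+0.900) = 8.04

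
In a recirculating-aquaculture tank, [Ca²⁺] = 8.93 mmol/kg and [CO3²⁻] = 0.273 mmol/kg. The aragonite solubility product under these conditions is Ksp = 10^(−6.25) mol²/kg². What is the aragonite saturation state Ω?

Ksp = 10^(−6.25) = 5.623×10^-7
Ω = [Ca²⁺][CO3²⁻]/Ksp = (8.93×10^-3)(0.273×10^-3) / 5.623×10^-7 = 4.34

Ω = 4.34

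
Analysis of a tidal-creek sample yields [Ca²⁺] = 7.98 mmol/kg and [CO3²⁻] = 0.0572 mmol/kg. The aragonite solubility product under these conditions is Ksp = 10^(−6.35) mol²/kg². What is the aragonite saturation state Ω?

Ω = 1.02

Ksp = 10^(−6.35) = 4.467×10^-7
Ω = [Ca²⁺][CO3²⁻]/Ksp = (7.98×10^-3)(0.0572×10^-3) / 4.467×10^-7 = 1.02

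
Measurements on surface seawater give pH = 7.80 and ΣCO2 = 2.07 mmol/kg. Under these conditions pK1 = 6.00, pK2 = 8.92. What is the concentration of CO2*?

α₀ = 1 / (1 + K1/[H⁺] + K1K2/[H⁺]²) = 1 / (1 + 10^+1.80 + 10^+0.68)
   = 1 / (1 + 63.096 + 4.7863) = 1/68.882 = 0.01452
[CO2*] = α₀ × DIC = 0.01452 × 2.07 = 0.0301 mmol/kg

[CO2*] = 0.0301 mmol/kg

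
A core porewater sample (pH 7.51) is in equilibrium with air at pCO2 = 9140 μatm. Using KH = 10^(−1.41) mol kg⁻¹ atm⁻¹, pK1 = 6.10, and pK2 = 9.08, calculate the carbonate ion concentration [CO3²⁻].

[CO3²⁻] = 0.246 mmol/kg

[CO2*] = KH · pCO2 = 10^(−1.41) × 9140×10^-6 = 3.556×10^-4 mol/kg
α₀ = 1/(1 + K1/[H⁺] + K1K2/[H⁺]²) = 1/(1 + 10^+1.41 + 10^-0.16) = 0.03650
DIC = [CO2*]/α₀ = 3.556×10^-4 / 0.03650 = 9.742 mmol/kg
[CO3²⁻] = α₂·DIC; α₂ = 0.02525, so [CO3²⁻] = 0.02525 × 9.742 = 0.246 mmol/kg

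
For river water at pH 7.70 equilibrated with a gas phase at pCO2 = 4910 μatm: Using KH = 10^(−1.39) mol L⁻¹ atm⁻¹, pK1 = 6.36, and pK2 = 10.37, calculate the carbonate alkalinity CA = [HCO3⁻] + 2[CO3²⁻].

[CO2*] = KH · pCO2 = 10^(−1.39) × 4910×10^-6 = 2.000×10^-4 mol/L
α₀ = 1/(1 + K1/[H⁺] + K1K2/[H⁺]²) = 1/(1 + 10^+1.34 + 10^-1.33) = 0.04362
DIC = [CO2*]/α₀ = 2.000×10^-4 / 0.04362 = 4.585 mmol/L
CA = (α₁ + 2α₂)·DIC = (0.9543 + 2×0.002040) × 4.585 = 4.39 mmol/L

CA = 4.39 mmol/L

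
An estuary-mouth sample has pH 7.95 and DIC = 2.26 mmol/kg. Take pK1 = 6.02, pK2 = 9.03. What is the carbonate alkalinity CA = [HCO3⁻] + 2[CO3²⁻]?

CA = [HCO3⁻] + 2[CO3²⁻] = (α₁ + 2α₂)·DIC
At pH 7.95: [H⁺]/K1 = 10^-1.93 = 0.011749, K2/[H⁺] = 10^-1.08 = 0.083176
α₁ = 1/(1 + 0.011749 + 0.083176) = 1/1.0949 = 0.9133; α₂ = α₁·K2/[H⁺] = 0.07597
α₁ + 2α₂ = 1.0652
CA = 1.0652 × 2.26 = 2.41 mmol/kg

CA = 2.41 mmol/kg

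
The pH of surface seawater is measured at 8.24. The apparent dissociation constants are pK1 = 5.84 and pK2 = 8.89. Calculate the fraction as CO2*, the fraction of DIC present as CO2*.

α₀ = 0.00324

α₀ = 1 / (1 + K1/[H⁺] + K1K2/[H⁺]²) = 1 / (1 + 10^+2.40 + 10^+1.75)
   = 1 / (1 + 251.19 + 56.234) = 1/308.42 = 0.003242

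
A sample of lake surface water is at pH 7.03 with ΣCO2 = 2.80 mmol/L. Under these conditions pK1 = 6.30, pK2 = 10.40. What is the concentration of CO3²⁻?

[CO3²⁻] = 1.01 μmol/L

α₂ = 1 / (1 + [H⁺]/K2 + [H⁺]²/(K1K2)) = 1 / (1 + 10^+3.37 + 10^+2.64)
   = 1 / (1 + 2344.2 + 436.52) = 1/2781.7 = 0.0003595
[CO3²⁻] = α₂ × DIC = 0.0003595 × 2.80 = 0.00101 mmol/L = 1.01 μmol/L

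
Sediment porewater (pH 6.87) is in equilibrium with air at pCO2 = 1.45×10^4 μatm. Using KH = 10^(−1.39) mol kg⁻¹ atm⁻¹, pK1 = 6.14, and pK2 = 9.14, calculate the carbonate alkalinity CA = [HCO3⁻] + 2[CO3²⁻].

CA = 3.21 mmol/kg

[CO2*] = KH · pCO2 = 10^(−1.39) × 1.45×10^4×10^-6 = 5.907×10^-4 mol/kg
α₀ = 1/(1 + K1/[H⁺] + K1K2/[H⁺]²) = 1/(1 + 10^+0.73 + 10^-1.54) = 0.1563
DIC = [CO2*]/α₀ = 5.907×10^-4 / 0.1563 = 3.780 mmol/kg
CA = (α₁ + 2α₂)·DIC = (0.8392 + 2×0.004507) × 3.780 = 3.21 mmol/kg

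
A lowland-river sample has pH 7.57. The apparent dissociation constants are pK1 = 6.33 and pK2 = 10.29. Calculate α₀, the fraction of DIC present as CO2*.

α₀ = 0.0543

α₀ = 1 / (1 + K1/[H⁺] + K1K2/[H⁺]²) = 1 / (1 + 10^+1.24 + 10^-1.48)
   = 1 / (1 + 17.378 + 0.033113) = 1/18.411 = 0.05431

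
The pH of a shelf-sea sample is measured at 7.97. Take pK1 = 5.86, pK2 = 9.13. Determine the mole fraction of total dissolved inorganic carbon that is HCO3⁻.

α₁ = 1 / (1 + [H⁺]/K1 + K2/[H⁺]) = 1 / (1 + 10^-2.11 + 10^-1.16)
   = 1 / (1 + 0.0077625 + 0.069183) = 1/1.0769 = 0.9286

α₁ = 0.929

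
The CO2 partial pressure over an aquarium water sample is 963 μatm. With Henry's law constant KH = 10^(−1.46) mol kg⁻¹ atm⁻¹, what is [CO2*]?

[CO2*] = 33.4 μmol/kg

KH = 10^(−1.46) = 3.467×10^-2 mol kg⁻¹ atm⁻¹
[CO2*] = KH · pCO2 = 3.467×10^-2 × 963×10^-6 atm = 3.34×10^-5 mol/kg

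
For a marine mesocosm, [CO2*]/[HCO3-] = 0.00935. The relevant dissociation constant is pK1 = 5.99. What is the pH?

From K1 = [H⁺][HCO3-]/[CO2*]:  pH = pK1 − log₁₀([CO2*]/[HCO3-])
log₁₀(0.00935) = -2.029
pH = 5.99 − (-2.029) = 8.02

pH = 8.02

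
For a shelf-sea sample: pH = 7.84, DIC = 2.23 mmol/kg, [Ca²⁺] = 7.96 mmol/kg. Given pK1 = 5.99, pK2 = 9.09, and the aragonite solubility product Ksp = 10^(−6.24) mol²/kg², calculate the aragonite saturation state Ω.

α₂ = 1 / (1 + [H⁺]/K2 + [H⁺]²/(K1K2)) = 1 / (1 + 10^+1.25 + 10^-0.60)
   = 1 / (1 + 17.783 + 0.25119) = 1/19.034 = 0.05254
[CO3²⁻] = α₂ × DIC = 0.05254 × 2.23 = 0.1172 mmol/kg
Ksp = 10^(−6.24) = 5.754×10^-7
Ω = [Ca²⁺][CO3²⁻]/Ksp = (7.96×10^-3)(1.172×10^-4) / 5.754×10^-7 = 1.62

Ω = 1.62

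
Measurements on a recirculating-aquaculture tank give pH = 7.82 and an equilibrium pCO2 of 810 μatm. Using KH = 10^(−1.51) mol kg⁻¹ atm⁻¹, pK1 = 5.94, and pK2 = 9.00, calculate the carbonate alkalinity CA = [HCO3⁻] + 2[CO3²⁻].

CA = 2.15 mmol/kg

[CO2*] = KH · pCO2 = 10^(−1.51) × 810×10^-6 = 2.503×10^-5 mol/kg
α₀ = 1/(1 + K1/[H⁺] + K1K2/[H⁺]²) = 1/(1 + 10^+1.88 + 10^+0.70) = 0.01221
DIC = [CO2*]/α₀ = 2.503×10^-5 / 0.01221 = 2.049 mmol/kg
CA = (α₁ + 2α₂)·DIC = (0.9266 + 2×0.06122) × 2.049 = 2.15 mmol/kg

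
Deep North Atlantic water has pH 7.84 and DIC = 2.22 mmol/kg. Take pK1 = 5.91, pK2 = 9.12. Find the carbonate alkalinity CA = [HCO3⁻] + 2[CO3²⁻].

CA = 2.30 mmol/kg

CA = [HCO3⁻] + 2[CO3²⁻] = (α₁ + 2α₂)·DIC
At pH 7.84: [H⁺]/K1 = 10^-1.93 = 0.011749, K2/[H⁺] = 10^-1.28 = 0.052481
α₁ = 1/(1 + 0.011749 + 0.052481) = 1/1.0642 = 0.9396; α₂ = α₁·K2/[H⁺] = 0.04931
α₁ + 2α₂ = 1.0383
CA = 1.0383 × 2.22 = 2.30 mmol/kg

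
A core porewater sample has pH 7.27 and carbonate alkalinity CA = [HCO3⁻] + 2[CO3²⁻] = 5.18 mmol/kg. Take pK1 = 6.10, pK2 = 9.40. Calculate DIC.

CA = [HCO3⁻] + 2[CO3²⁻] = (α₁ + 2α₂)·DIC
At pH 7.27: [H⁺]/K1 = 10^-1.17 = 0.067608, K2/[H⁺] = 10^-2.13 = 0.0074131
α₁ = 1/(1 + 0.067608 + 0.0074131) = 1/1.0750 = 0.9302; α₂ = α₁·K2/[H⁺] = 0.006896
α₁ + 2α₂ = 0.9440
DIC = CA / (α₁ + 2α₂) = 5.18 / 0.9440 = 5.49 mmol/kg

DIC = 5.49 mmol/kg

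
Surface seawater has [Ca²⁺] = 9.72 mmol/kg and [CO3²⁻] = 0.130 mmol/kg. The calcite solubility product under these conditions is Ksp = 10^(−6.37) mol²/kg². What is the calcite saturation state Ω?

Ω = 2.96

Ksp = 10^(−6.37) = 4.266×10^-7
Ω = [Ca²⁺][CO3²⁻]/Ksp = (9.72×10^-3)(0.130×10^-3) / 4.266×10^-7 = 2.96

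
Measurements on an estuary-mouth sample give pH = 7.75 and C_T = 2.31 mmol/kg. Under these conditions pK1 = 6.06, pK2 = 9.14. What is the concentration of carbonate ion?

[CO3²⁻] = 0.0887 mmol/kg

α₂ = 1 / (1 + [H⁺]/K2 + [H⁺]²/(K1K2)) = 1 / (1 + 10^+1.39 + 10^-0.30)
   = 1 / (1 + 24.547 + 0.50119) = 1/26.048 = 0.03839
[CO3²⁻] = α₂ × DIC = 0.03839 × 2.31 = 0.0887 mmol/kg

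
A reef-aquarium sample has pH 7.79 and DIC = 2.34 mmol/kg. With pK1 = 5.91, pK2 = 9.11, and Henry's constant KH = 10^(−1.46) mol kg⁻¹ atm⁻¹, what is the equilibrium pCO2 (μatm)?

pCO2 = 838 μatm

α₀ = 1 / (1 + K1/[H⁺] + K1K2/[H⁺]²) = 1 / (1 + 10^+1.88 + 10^+0.56)
   = 1 / (1 + 75.858 + 3.6308) = 1/80.489 = 0.01242
[CO2*] = α₀ × DIC = 0.01242 × 2.34 = 0.02907 mmol/kg
pCO2 = [CO2*]/KH = 2.907×10^-5 / 3.467×10^-2 = 838 μatm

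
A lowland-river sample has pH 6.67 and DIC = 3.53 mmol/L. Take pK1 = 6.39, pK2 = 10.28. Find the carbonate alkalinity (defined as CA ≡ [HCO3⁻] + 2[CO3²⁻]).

CA = 2.32 mmol/L

CA = [HCO3⁻] + 2[CO3²⁻] = (α₁ + 2α₂)·DIC
At pH 6.67: [H⁺]/K1 = 10^-0.28 = 0.52481, K2/[H⁺] = 10^-3.61 = 0.00024547
α₁ = 1/(1 + 0.52481 + 0.00024547) = 1/1.5251 = 0.6557; α₂ = α₁·K2/[H⁺] = 0.0001610
α₁ + 2α₂ = 0.6560
CA = 0.6560 × 3.53 = 2.32 mmol/L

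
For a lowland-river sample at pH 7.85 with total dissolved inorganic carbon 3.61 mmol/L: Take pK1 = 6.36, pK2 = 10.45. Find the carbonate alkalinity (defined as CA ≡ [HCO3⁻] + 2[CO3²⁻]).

CA = [HCO3⁻] + 2[CO3²⁻] = (α₁ + 2α₂)·DIC
At pH 7.85: [H⁺]/K1 = 10^-1.49 = 0.032359, K2/[H⁺] = 10^-2.60 = 0.0025119
α₁ = 1/(1 + 0.032359 + 0.0025119) = 1/1.0349 = 0.9663; α₂ = α₁·K2/[H⁺] = 0.002427
α₁ + 2α₂ = 0.9712
CA = 0.9712 × 3.61 = 3.51 mmol/L

CA = 3.51 mmol/L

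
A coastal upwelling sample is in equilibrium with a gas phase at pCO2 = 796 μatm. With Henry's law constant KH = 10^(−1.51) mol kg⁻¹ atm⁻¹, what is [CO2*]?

[CO2*] = 24.6 μmol/kg

KH = 10^(−1.51) = 3.090×10^-2 mol kg⁻¹ atm⁻¹
[CO2*] = KH · pCO2 = 3.090×10^-2 × 796×10^-6 atm = 2.46×10^-5 mol/kg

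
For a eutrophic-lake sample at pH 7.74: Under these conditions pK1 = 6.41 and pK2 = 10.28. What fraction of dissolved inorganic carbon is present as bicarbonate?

α₁ = 1 / (1 + [H⁺]/K1 + K2/[H⁺]) = 1 / (1 + 10^-1.33 + 10^-2.54)
   = 1 / (1 + 0.046774 + 0.0028840) = 1/1.0497 = 0.9527

α₁ = 0.953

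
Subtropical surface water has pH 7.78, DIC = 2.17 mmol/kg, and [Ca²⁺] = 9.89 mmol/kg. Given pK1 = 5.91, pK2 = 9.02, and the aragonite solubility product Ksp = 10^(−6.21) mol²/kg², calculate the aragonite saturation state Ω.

Ω = 1.87

α₂ = 1 / (1 + [H⁺]/K2 + [H⁺]²/(K1K2)) = 1 / (1 + 10^+1.24 + 10^-0.63)
   = 1 / (1 + 17.378 + 0.23442) = 1/18.612 = 0.05373
[CO3²⁻] = α₂ × DIC = 0.05373 × 2.17 = 0.1166 mmol/kg
Ksp = 10^(−6.21) = 6.166×10^-7
Ω = [Ca²⁺][CO3²⁻]/Ksp = (9.89×10^-3)(1.166×10^-4) / 6.166×10^-7 = 1.87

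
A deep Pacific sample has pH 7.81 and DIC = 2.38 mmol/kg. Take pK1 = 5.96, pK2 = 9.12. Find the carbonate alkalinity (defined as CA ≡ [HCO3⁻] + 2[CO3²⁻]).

CA = [HCO3⁻] + 2[CO3²⁻] = (α₁ + 2α₂)·DIC
At pH 7.81: [H⁺]/K1 = 10^-1.85 = 0.014125, K2/[H⁺] = 10^-1.31 = 0.048978
α₁ = 1/(1 + 0.014125 + 0.048978) = 1/1.0631 = 0.9406; α₂ = α₁·K2/[H⁺] = 0.04607
α₁ + 2α₂ = 1.0328
CA = 1.0328 × 2.38 = 2.46 mmol/kg

CA = 2.46 mmol/kg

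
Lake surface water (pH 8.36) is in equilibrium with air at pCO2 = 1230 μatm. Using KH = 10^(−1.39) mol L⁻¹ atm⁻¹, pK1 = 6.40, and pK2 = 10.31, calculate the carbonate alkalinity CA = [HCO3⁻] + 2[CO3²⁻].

CA = 4.67 mmol/L

[CO2*] = KH · pCO2 = 10^(−1.39) × 1230×10^-6 = 5.011×10^-5 mol/L
α₀ = 1/(1 + K1/[H⁺] + K1K2/[H⁺]²) = 1/(1 + 10^+1.96 + 10^+0.01) = 0.01073
DIC = [CO2*]/α₀ = 5.011×10^-5 / 0.01073 = 4.671 mmol/L
CA = (α₁ + 2α₂)·DIC = (0.9783 + 2×0.01098) × 4.671 = 4.67 mmol/L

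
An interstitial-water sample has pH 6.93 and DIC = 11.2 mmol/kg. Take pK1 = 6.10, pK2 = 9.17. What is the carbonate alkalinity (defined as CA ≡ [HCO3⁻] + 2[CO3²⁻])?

CA = [HCO3⁻] + 2[CO3²⁻] = (α₁ + 2α₂)·DIC
At pH 6.93: [H⁺]/K1 = 10^-0.83 = 0.14791, K2/[H⁺] = 10^-2.24 = 0.0057544
α₁ = 1/(1 + 0.14791 + 0.0057544) = 1/1.1537 = 0.8668; α₂ = α₁·K2/[H⁺] = 0.004988
α₁ + 2α₂ = 0.8768
CA = 0.8768 × 11.2 = 9.82 mmol/kg

CA = 9.82 mmol/kg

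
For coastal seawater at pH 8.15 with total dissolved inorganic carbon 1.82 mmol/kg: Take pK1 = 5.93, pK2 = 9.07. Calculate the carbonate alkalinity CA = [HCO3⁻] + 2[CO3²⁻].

CA = [HCO3⁻] + 2[CO3²⁻] = (α₁ + 2α₂)·DIC
At pH 8.15: [H⁺]/K1 = 10^-2.22 = 0.0060256, K2/[H⁺] = 10^-0.92 = 0.12023
α₁ = 1/(1 + 0.0060256 + 0.12023) = 1/1.1263 = 0.8879; α₂ = α₁·K2/[H⁺] = 0.1067
α₁ + 2α₂ = 1.1014
CA = 1.1014 × 1.82 = 2.00 mmol/kg

CA = 2.00 mmol/kg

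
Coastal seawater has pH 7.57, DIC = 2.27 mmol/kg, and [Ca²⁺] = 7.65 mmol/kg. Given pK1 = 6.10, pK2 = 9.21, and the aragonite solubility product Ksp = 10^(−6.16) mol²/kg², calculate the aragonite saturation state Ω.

α₂ = 1 / (1 + [H⁺]/K2 + [H⁺]²/(K1K2)) = 1 / (1 + 10^+1.64 + 10^+0.17)
   = 1 / (1 + 43.652 + 1.4791) = 1/46.131 = 0.02168
[CO3²⁻] = α₂ × DIC = 0.02168 × 2.27 = 0.04921 mmol/kg
Ksp = 10^(−6.16) = 6.918×10^-7
Ω = [Ca²⁺][CO3²⁻]/Ksp = (7.65×10^-3)(4.921×10^-5) / 6.918×10^-7 = 0.544

Ω = 0.544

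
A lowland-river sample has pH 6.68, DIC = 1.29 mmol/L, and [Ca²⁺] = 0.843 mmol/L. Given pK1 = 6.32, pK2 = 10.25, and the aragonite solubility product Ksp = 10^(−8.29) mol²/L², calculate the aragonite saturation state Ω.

Ω = 0.0397

α₂ = 1 / (1 + [H⁺]/K2 + [H⁺]²/(K1K2)) = 1 / (1 + 10^+3.57 + 10^+3.21)
   = 1 / (1 + 3715.4 + 1621.8) = 1/5338.2 = 0.0001873
[CO3²⁻] = α₂ × DIC = 0.0001873 × 1.29 = 0.0002417 mmol/L = 0.2417 μmol/L
Ksp = 10^(−8.29) = 5.129×10^-9
Ω = [Ca²⁺][CO3²⁻]/Ksp = (0.843×10^-3)(2.417×10^-7) / 5.129×10^-9 = 0.0397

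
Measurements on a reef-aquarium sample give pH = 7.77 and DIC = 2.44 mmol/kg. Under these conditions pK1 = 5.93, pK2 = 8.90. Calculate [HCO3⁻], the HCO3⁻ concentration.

[HCO3⁻] = 2.24 mmol/kg

α₁ = 1 / (1 + [H⁺]/K1 + K2/[H⁺]) = 1 / (1 + 10^-1.84 + 10^-1.13)
   = 1 / (1 + 0.014454 + 0.074131) = 1/1.0886 = 0.9186
[HCO3⁻] = α₁ × DIC = 0.9186 × 2.44 = 2.24 mmol/kg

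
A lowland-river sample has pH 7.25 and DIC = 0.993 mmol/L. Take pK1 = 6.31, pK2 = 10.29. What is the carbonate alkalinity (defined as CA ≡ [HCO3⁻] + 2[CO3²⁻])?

CA = [HCO3⁻] + 2[CO3²⁻] = (α₁ + 2α₂)·DIC
At pH 7.25: [H⁺]/K1 = 10^-0.94 = 0.11482, K2/[H⁺] = 10^-3.04 = 0.00091201
α₁ = 1/(1 + 0.11482 + 0.00091201) = 1/1.1157 = 0.8963; α₂ = α₁·K2/[H⁺] = 0.0008174
α₁ + 2α₂ = 0.8979
CA = 0.8979 × 0.993 = 0.892 mmol/L

CA = 0.892 mmol/L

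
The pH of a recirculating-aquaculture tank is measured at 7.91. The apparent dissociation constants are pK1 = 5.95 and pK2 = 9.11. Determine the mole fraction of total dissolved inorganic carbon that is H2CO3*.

α₀ = 1 / (1 + K1/[H⁺] + K1K2/[H⁺]²) = 1 / (1 + 10^+1.96 + 10^+0.76)
   = 1 / (1 + 91.201 + 5.7544) = 1/97.955 = 0.01021

α₀ = 0.0102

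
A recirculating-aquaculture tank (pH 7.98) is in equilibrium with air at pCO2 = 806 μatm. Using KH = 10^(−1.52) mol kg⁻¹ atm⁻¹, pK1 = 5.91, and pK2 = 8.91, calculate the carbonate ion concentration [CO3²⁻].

[CO2*] = KH · pCO2 = 10^(−1.52) × 806×10^-6 = 2.434×10^-5 mol/kg
α₀ = 1/(1 + K1/[H⁺] + K1K2/[H⁺]²) = 1/(1 + 10^+2.07 + 10^+1.14) = 0.007559
DIC = [CO2*]/α₀ = 2.434×10^-5 / 0.007559 = 3.220 mmol/kg
[CO3²⁻] = α₂·DIC; α₂ = 0.1043, so [CO3²⁻] = 0.1043 × 3.220 = 0.336 mmol/kg

[CO3²⁻] = 0.336 mmol/kg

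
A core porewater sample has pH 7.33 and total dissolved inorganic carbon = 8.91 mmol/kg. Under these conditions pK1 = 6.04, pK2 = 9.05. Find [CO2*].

α₀ = 1 / (1 + K1/[H⁺] + K1K2/[H⁺]²) = 1 / (1 + 10^+1.29 + 10^-0.43)
   = 1 / (1 + 19.498 + 0.37154) = 1/20.870 = 0.04792
[CO2*] = α₀ × DIC = 0.04792 × 8.91 = 0.427 mmol/kg

[CO2*] = 0.427 mmol/kg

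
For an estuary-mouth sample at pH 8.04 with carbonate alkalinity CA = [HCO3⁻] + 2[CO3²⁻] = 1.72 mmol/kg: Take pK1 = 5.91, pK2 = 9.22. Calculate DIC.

DIC = 1.63 mmol/kg

CA = [HCO3⁻] + 2[CO3²⁻] = (α₁ + 2α₂)·DIC
At pH 8.04: [H⁺]/K1 = 10^-2.13 = 0.0074131, K2/[H⁺] = 10^-1.18 = 0.066069
α₁ = 1/(1 + 0.0074131 + 0.066069) = 1/1.0735 = 0.9315; α₂ = α₁·K2/[H⁺] = 0.06155
α₁ + 2α₂ = 1.0546
DIC = CA / (α₁ + 2α₂) = 1.72 / 1.0546 = 1.63 mmol/kg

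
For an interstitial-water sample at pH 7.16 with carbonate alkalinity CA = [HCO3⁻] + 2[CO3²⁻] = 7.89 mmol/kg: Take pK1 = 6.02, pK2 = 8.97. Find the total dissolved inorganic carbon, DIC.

DIC = 8.33 mmol/kg

CA = [HCO3⁻] + 2[CO3²⁻] = (α₁ + 2α₂)·DIC
At pH 7.16: [H⁺]/K1 = 10^-1.14 = 0.072444, K2/[H⁺] = 10^-1.81 = 0.015488
α₁ = 1/(1 + 0.072444 + 0.015488) = 1/1.0879 = 0.9192; α₂ = α₁·K2/[H⁺] = 0.01424
α₁ + 2α₂ = 0.9476
DIC = CA / (α₁ + 2α₂) = 7.89 / 0.9476 = 8.33 mmol/kg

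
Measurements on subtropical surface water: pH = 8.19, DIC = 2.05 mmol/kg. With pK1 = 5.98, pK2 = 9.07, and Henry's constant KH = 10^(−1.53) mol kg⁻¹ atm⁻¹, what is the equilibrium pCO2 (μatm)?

pCO2 = 376 μatm

α₀ = 1 / (1 + K1/[H⁺] + K1K2/[H⁺]²) = 1 / (1 + 10^+2.21 + 10^+1.33)
   = 1 / (1 + 162.18 + 21.380) = 1/184.56 = 0.005418
[CO2*] = α₀ × DIC = 0.005418 × 2.05 = 0.01111 mmol/kg = 11.11 μmol/kg
pCO2 = [CO2*]/KH = 1.111×10^-5 / 2.951×10^-2 = 376 μatm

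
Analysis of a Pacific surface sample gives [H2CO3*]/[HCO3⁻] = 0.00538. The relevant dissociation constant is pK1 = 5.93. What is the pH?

pH = 8.20

From K1 = [H⁺][HCO3⁻]/[H2CO3*]:  pH = pK1 − log₁₀([H2CO3*]/[HCO3⁻])
log₁₀(0.00538) = -2.269
pH = 5.93 − (-2.269) = 8.20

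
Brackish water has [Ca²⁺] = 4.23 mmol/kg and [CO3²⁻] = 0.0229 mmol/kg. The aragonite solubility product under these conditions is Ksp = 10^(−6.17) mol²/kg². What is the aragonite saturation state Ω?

Ksp = 10^(−6.17) = 6.761×10^-7
Ω = [Ca²⁺][CO3²⁻]/Ksp = (4.23×10^-3)(0.0229×10^-3) / 6.761×10^-7 = 0.143

Ω = 0.143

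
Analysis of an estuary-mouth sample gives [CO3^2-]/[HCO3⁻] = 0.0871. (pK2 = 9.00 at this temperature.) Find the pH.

pH = 7.94

From K2 = [H⁺][CO3^2-]/[HCO3⁻]:  pH = pK2 + log₁₀([CO3^2-]/[HCO3⁻])
log₁₀(0.0871) = -1.060
pH = 9.00 + (-1.060) = 7.94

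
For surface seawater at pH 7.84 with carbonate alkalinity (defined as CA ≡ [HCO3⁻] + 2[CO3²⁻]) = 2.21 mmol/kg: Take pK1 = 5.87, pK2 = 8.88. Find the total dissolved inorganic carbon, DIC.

DIC = 2.06 mmol/kg

CA = [HCO3⁻] + 2[CO3²⁻] = (α₁ + 2α₂)·DIC
At pH 7.84: [H⁺]/K1 = 10^-1.97 = 0.010715, K2/[H⁺] = 10^-1.04 = 0.091201
α₁ = 1/(1 + 0.010715 + 0.091201) = 1/1.1019 = 0.9075; α₂ = α₁·K2/[H⁺] = 0.08277
α₁ + 2α₂ = 1.0730
DIC = CA / (α₁ + 2α₂) = 2.21 / 1.0730 = 2.06 mmol/kg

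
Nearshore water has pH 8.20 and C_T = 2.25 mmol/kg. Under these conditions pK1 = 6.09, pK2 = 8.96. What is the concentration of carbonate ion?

[CO3²⁻] = 0.331 mmol/kg

α₂ = 1 / (1 + [H⁺]/K2 + [H⁺]²/(K1K2)) = 1 / (1 + 10^+0.76 + 10^-1.35)
   = 1 / (1 + 5.7544 + 0.044668) = 1/6.7991 = 0.1471
[CO3²⁻] = α₂ × DIC = 0.1471 × 2.25 = 0.331 mmol/kg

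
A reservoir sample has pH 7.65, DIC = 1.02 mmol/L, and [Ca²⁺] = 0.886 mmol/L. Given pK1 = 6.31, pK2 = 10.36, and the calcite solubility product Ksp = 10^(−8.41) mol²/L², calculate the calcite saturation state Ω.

α₂ = 1 / (1 + [H⁺]/K2 + [H⁺]²/(K1K2)) = 1 / (1 + 10^+2.71 + 10^+1.37)
   = 1 / (1 + 512.86 + 23.442) = 1/537.30 = 0.001861
[CO3²⁻] = α₂ × DIC = 0.001861 × 1.02 = 0.001898 mmol/L = 1.898 μmol/L
Ksp = 10^(−8.41) = 3.890×10^-9
Ω = [Ca²⁺][CO3²⁻]/Ksp = (0.886×10^-3)(1.898×10^-6) / 3.890×10^-9 = 0.432

Ω = 0.432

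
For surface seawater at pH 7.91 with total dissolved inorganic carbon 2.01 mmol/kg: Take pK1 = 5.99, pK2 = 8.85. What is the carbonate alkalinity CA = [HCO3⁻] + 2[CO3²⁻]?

CA = [HCO3⁻] + 2[CO3²⁻] = (α₁ + 2α₂)·DIC
At pH 7.91: [H⁺]/K1 = 10^-1.92 = 0.012023, K2/[H⁺] = 10^-0.94 = 0.11482
α₁ = 1/(1 + 0.012023 + 0.11482) = 1/1.1268 = 0.8874; α₂ = α₁·K2/[H⁺] = 0.1019
α₁ + 2α₂ = 1.0912
CA = 1.0912 × 2.01 = 2.19 mmol/kg

CA = 2.19 mmol/kg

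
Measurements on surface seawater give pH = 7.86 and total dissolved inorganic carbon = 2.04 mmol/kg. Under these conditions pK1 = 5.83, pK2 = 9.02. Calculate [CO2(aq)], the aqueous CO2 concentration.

[CO2*] = 17.7 μmol/kg

α₀ = 1 / (1 + K1/[H⁺] + K1K2/[H⁺]²) = 1 / (1 + 10^+2.03 + 10^+0.87)
   = 1 / (1 + 107.15 + 7.4131) = 1/115.57 = 0.008653
[CO2*] = α₀ × DIC = 0.008653 × 2.04 = 0.0177 mmol/kg = 17.7 μmol/kg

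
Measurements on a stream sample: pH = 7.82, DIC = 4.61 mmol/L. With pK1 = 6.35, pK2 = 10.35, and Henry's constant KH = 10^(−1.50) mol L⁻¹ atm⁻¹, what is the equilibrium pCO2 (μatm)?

α₀ = 1 / (1 + K1/[H⁺] + K1K2/[H⁺]²) = 1 / (1 + 10^+1.47 + 10^-1.06)
   = 1 / (1 + 29.512 + 0.087096) = 1/30.599 = 0.03268
[CO2*] = α₀ × DIC = 0.03268 × 4.61 = 0.1507 mmol/L
pCO2 = [CO2*]/KH = 1.507×10^-4 / 3.162×10^-2 = 4760 μatm

pCO2 = 4760 μatm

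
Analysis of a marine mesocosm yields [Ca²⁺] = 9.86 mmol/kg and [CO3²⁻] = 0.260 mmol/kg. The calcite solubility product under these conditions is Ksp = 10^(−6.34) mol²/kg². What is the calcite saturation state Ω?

Ksp = 10^(−6.34) = 4.571×10^-7
Ω = [Ca²⁺][CO3²⁻]/Ksp = (9.86×10^-3)(0.260×10^-3) / 4.571×10^-7 = 5.61

Ω = 5.61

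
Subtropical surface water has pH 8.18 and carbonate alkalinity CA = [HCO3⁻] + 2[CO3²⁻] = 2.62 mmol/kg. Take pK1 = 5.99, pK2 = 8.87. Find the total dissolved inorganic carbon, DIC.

CA = [HCO3⁻] + 2[CO3²⁻] = (α₁ + 2α₂)·DIC
At pH 8.18: [H⁺]/K1 = 10^-2.19 = 0.0064565, K2/[H⁺] = 10^-0.69 = 0.20417
α₁ = 1/(1 + 0.0064565 + 0.20417) = 1/1.2106 = 0.8260; α₂ = α₁·K2/[H⁺] = 0.1687
α₁ + 2α₂ = 1.1633
DIC = CA / (α₁ + 2α₂) = 2.62 / 1.1633 = 2.25 mmol/kg

DIC = 2.25 mmol/kg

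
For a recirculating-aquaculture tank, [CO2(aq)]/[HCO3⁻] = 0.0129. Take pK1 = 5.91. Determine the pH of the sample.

pH = 7.80

From K1 = [H⁺][HCO3⁻]/[CO2(aq)]:  pH = pK1 − log₁₀([CO2(aq)]/[HCO3⁻])
log₁₀(0.0129) = -1.889
pH = 5.91 − (-1.889) = 7.80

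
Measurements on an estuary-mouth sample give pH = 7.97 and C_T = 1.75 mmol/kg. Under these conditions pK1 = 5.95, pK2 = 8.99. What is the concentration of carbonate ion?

[CO3²⁻] = 0.151 mmol/kg

α₂ = 1 / (1 + [H⁺]/K2 + [H⁺]²/(K1K2)) = 1 / (1 + 10^+1.02 + 10^-1.00)
   = 1 / (1 + 10.471 + 0.10000) = 1/11.571 = 0.08642
[CO3²⁻] = α₂ × DIC = 0.08642 × 1.75 = 0.151 mmol/kg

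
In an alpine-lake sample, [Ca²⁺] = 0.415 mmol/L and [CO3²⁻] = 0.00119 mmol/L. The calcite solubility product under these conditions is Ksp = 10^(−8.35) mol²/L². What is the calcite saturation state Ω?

Ksp = 10^(−8.35) = 4.467×10^-9
Ω = [Ca²⁺][CO3²⁻]/Ksp = (0.415×10^-3)(0.00119×10^-3) / 4.467×10^-9 = 0.111

Ω = 0.111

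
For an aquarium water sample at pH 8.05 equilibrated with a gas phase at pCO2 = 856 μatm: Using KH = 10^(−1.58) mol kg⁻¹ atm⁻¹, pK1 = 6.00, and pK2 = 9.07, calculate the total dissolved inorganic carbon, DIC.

DIC = 2.79 mmol/kg

[CO2*] = KH · pCO2 = 10^(−1.58) × 856×10^-6 = 2.252×10^-5 mol/kg
α₀ = 1/(1 + K1/[H⁺] + K1K2/[H⁺]²) = 1/(1 + 10^+2.05 + 10^+1.03) = 0.008070
DIC = [CO2*]/α₀ = 2.252×10^-5 / 0.008070 = 2.79 mmol/kg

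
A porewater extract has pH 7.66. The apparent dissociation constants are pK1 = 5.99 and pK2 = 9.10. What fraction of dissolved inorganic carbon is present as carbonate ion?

α₂ = 0.0343

α₂ = 1 / (1 + [H⁺]/K2 + [H⁺]²/(K1K2)) = 1 / (1 + 10^+1.44 + 10^-0.23)
   = 1 / (1 + 27.542 + 0.58884) = 1/29.131 = 0.03433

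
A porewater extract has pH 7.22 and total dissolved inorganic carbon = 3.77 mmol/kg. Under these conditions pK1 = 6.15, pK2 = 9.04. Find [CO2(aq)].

α₀ = 1 / (1 + K1/[H⁺] + K1K2/[H⁺]²) = 1 / (1 + 10^+1.07 + 10^-0.75)
   = 1 / (1 + 11.749 + 0.17783) = 1/12.927 = 0.07736
[CO2*] = α₀ × DIC = 0.07736 × 3.77 = 0.292 mmol/kg

[CO2*] = 0.292 mmol/kg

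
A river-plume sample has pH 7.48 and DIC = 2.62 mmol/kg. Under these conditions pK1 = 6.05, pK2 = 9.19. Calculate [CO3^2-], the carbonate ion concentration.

[CO3²⁻] = 0.0483 mmol/kg

α₂ = 1 / (1 + [H⁺]/K2 + [H⁺]²/(K1K2)) = 1 / (1 + 10^+1.71 + 10^+0.28)
   = 1 / (1 + 51.286 + 1.9055) = 1/54.192 = 0.01845
[CO3²⁻] = α₂ × DIC = 0.01845 × 2.62 = 0.0483 mmol/kg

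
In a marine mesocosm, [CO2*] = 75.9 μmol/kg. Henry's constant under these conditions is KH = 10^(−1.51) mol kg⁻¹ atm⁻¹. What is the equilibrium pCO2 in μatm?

KH = 10^(−1.51) = 3.090×10^-2 mol kg⁻¹ atm⁻¹
pCO2 = [CO2*]/KH = 75.9×10^-6 / 3.090×10^-2 = 2.46×10^-3 atm = 2460 μatm

pCO2 = 2460 μatm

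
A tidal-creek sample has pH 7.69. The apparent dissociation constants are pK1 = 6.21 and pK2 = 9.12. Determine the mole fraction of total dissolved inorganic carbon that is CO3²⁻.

α₂ = 1 / (1 + [H⁺]/K2 + [H⁺]²/(K1K2)) = 1 / (1 + 10^+1.43 + 10^-0.05)
   = 1 / (1 + 26.915 + 0.89125) = 1/28.807 = 0.03471

α₂ = 0.0347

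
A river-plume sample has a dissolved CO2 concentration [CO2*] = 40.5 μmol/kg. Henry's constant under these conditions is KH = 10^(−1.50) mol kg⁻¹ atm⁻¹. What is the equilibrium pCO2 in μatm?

pCO2 = 1280 μatm

KH = 10^(−1.50) = 3.162×10^-2 mol kg⁻¹ atm⁻¹
pCO2 = [CO2*]/KH = 40.5×10^-6 / 3.162×10^-2 = 1.28×10^-3 atm = 1280 μatm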